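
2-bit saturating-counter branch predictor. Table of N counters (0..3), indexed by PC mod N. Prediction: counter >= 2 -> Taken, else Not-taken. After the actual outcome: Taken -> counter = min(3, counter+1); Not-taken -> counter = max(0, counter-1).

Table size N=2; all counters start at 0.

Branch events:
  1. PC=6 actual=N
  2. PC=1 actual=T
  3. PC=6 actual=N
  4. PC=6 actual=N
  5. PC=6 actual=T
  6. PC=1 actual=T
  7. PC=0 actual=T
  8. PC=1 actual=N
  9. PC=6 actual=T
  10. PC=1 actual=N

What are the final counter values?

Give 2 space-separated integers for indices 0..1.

Ev 1: PC=6 idx=0 pred=N actual=N -> ctr[0]=0
Ev 2: PC=1 idx=1 pred=N actual=T -> ctr[1]=1
Ev 3: PC=6 idx=0 pred=N actual=N -> ctr[0]=0
Ev 4: PC=6 idx=0 pred=N actual=N -> ctr[0]=0
Ev 5: PC=6 idx=0 pred=N actual=T -> ctr[0]=1
Ev 6: PC=1 idx=1 pred=N actual=T -> ctr[1]=2
Ev 7: PC=0 idx=0 pred=N actual=T -> ctr[0]=2
Ev 8: PC=1 idx=1 pred=T actual=N -> ctr[1]=1
Ev 9: PC=6 idx=0 pred=T actual=T -> ctr[0]=3
Ev 10: PC=1 idx=1 pred=N actual=N -> ctr[1]=0

Answer: 3 0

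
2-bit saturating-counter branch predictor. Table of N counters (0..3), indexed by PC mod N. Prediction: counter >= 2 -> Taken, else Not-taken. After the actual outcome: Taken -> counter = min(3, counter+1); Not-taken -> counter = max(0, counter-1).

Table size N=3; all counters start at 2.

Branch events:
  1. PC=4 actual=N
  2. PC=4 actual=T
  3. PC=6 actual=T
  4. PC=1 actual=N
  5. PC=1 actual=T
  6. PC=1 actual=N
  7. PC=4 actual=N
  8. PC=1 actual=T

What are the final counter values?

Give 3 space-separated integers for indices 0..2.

Answer: 3 1 2

Derivation:
Ev 1: PC=4 idx=1 pred=T actual=N -> ctr[1]=1
Ev 2: PC=4 idx=1 pred=N actual=T -> ctr[1]=2
Ev 3: PC=6 idx=0 pred=T actual=T -> ctr[0]=3
Ev 4: PC=1 idx=1 pred=T actual=N -> ctr[1]=1
Ev 5: PC=1 idx=1 pred=N actual=T -> ctr[1]=2
Ev 6: PC=1 idx=1 pred=T actual=N -> ctr[1]=1
Ev 7: PC=4 idx=1 pred=N actual=N -> ctr[1]=0
Ev 8: PC=1 idx=1 pred=N actual=T -> ctr[1]=1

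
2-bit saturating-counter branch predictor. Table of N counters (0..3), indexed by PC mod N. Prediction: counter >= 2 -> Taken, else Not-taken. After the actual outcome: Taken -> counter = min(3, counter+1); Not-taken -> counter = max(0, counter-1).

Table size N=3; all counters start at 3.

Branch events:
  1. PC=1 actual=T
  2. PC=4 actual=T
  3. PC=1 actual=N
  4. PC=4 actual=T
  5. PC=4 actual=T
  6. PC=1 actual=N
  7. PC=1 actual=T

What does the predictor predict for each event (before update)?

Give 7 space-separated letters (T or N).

Answer: T T T T T T T

Derivation:
Ev 1: PC=1 idx=1 pred=T actual=T -> ctr[1]=3
Ev 2: PC=4 idx=1 pred=T actual=T -> ctr[1]=3
Ev 3: PC=1 idx=1 pred=T actual=N -> ctr[1]=2
Ev 4: PC=4 idx=1 pred=T actual=T -> ctr[1]=3
Ev 5: PC=4 idx=1 pred=T actual=T -> ctr[1]=3
Ev 6: PC=1 idx=1 pred=T actual=N -> ctr[1]=2
Ev 7: PC=1 idx=1 pred=T actual=T -> ctr[1]=3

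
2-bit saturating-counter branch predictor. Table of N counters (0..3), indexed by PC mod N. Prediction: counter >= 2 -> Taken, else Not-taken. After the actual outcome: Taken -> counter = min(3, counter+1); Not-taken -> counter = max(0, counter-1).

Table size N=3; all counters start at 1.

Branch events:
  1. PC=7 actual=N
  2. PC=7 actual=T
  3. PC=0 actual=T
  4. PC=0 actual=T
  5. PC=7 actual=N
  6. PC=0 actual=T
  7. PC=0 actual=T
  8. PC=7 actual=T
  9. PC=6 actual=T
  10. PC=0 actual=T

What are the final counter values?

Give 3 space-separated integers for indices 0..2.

Answer: 3 1 1

Derivation:
Ev 1: PC=7 idx=1 pred=N actual=N -> ctr[1]=0
Ev 2: PC=7 idx=1 pred=N actual=T -> ctr[1]=1
Ev 3: PC=0 idx=0 pred=N actual=T -> ctr[0]=2
Ev 4: PC=0 idx=0 pred=T actual=T -> ctr[0]=3
Ev 5: PC=7 idx=1 pred=N actual=N -> ctr[1]=0
Ev 6: PC=0 idx=0 pred=T actual=T -> ctr[0]=3
Ev 7: PC=0 idx=0 pred=T actual=T -> ctr[0]=3
Ev 8: PC=7 idx=1 pred=N actual=T -> ctr[1]=1
Ev 9: PC=6 idx=0 pred=T actual=T -> ctr[0]=3
Ev 10: PC=0 idx=0 pred=T actual=T -> ctr[0]=3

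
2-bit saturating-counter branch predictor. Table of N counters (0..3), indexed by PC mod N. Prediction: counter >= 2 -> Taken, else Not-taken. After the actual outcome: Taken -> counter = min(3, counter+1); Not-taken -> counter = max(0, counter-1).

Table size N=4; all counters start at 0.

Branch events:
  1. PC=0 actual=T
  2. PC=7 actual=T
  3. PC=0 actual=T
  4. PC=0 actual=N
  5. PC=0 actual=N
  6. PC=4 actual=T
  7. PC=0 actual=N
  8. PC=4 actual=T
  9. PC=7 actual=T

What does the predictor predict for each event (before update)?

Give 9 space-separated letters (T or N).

Ev 1: PC=0 idx=0 pred=N actual=T -> ctr[0]=1
Ev 2: PC=7 idx=3 pred=N actual=T -> ctr[3]=1
Ev 3: PC=0 idx=0 pred=N actual=T -> ctr[0]=2
Ev 4: PC=0 idx=0 pred=T actual=N -> ctr[0]=1
Ev 5: PC=0 idx=0 pred=N actual=N -> ctr[0]=0
Ev 6: PC=4 idx=0 pred=N actual=T -> ctr[0]=1
Ev 7: PC=0 idx=0 pred=N actual=N -> ctr[0]=0
Ev 8: PC=4 idx=0 pred=N actual=T -> ctr[0]=1
Ev 9: PC=7 idx=3 pred=N actual=T -> ctr[3]=2

Answer: N N N T N N N N N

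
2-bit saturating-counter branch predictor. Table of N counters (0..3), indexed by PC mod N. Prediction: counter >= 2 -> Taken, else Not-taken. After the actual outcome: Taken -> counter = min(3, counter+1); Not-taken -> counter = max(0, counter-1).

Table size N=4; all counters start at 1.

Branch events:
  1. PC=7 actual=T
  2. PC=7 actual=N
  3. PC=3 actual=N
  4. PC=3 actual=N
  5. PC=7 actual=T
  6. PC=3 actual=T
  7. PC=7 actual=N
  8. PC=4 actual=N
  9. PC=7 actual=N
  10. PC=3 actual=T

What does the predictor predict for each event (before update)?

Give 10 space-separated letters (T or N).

Answer: N T N N N N T N N N

Derivation:
Ev 1: PC=7 idx=3 pred=N actual=T -> ctr[3]=2
Ev 2: PC=7 idx=3 pred=T actual=N -> ctr[3]=1
Ev 3: PC=3 idx=3 pred=N actual=N -> ctr[3]=0
Ev 4: PC=3 idx=3 pred=N actual=N -> ctr[3]=0
Ev 5: PC=7 idx=3 pred=N actual=T -> ctr[3]=1
Ev 6: PC=3 idx=3 pred=N actual=T -> ctr[3]=2
Ev 7: PC=7 idx=3 pred=T actual=N -> ctr[3]=1
Ev 8: PC=4 idx=0 pred=N actual=N -> ctr[0]=0
Ev 9: PC=7 idx=3 pred=N actual=N -> ctr[3]=0
Ev 10: PC=3 idx=3 pred=N actual=T -> ctr[3]=1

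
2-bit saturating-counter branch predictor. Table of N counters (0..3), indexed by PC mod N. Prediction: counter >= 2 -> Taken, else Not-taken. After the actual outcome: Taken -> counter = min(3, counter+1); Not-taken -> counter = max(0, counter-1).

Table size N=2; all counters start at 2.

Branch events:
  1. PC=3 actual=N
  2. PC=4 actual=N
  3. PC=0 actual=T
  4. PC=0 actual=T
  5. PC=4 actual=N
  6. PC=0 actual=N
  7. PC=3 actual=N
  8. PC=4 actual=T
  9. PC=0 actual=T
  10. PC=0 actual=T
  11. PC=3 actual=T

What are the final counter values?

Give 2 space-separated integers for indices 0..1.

Ev 1: PC=3 idx=1 pred=T actual=N -> ctr[1]=1
Ev 2: PC=4 idx=0 pred=T actual=N -> ctr[0]=1
Ev 3: PC=0 idx=0 pred=N actual=T -> ctr[0]=2
Ev 4: PC=0 idx=0 pred=T actual=T -> ctr[0]=3
Ev 5: PC=4 idx=0 pred=T actual=N -> ctr[0]=2
Ev 6: PC=0 idx=0 pred=T actual=N -> ctr[0]=1
Ev 7: PC=3 idx=1 pred=N actual=N -> ctr[1]=0
Ev 8: PC=4 idx=0 pred=N actual=T -> ctr[0]=2
Ev 9: PC=0 idx=0 pred=T actual=T -> ctr[0]=3
Ev 10: PC=0 idx=0 pred=T actual=T -> ctr[0]=3
Ev 11: PC=3 idx=1 pred=N actual=T -> ctr[1]=1

Answer: 3 1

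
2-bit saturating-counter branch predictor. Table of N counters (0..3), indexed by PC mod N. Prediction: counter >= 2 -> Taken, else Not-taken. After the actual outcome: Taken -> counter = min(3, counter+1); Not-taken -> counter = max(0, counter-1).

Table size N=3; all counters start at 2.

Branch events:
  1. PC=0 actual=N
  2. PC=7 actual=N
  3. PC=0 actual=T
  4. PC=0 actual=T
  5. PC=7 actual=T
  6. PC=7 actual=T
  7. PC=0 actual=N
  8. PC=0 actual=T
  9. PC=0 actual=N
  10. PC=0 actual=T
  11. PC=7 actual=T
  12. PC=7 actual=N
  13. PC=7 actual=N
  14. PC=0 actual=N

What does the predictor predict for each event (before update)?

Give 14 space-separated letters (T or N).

Answer: T T N T N T T T T T T T T T

Derivation:
Ev 1: PC=0 idx=0 pred=T actual=N -> ctr[0]=1
Ev 2: PC=7 idx=1 pred=T actual=N -> ctr[1]=1
Ev 3: PC=0 idx=0 pred=N actual=T -> ctr[0]=2
Ev 4: PC=0 idx=0 pred=T actual=T -> ctr[0]=3
Ev 5: PC=7 idx=1 pred=N actual=T -> ctr[1]=2
Ev 6: PC=7 idx=1 pred=T actual=T -> ctr[1]=3
Ev 7: PC=0 idx=0 pred=T actual=N -> ctr[0]=2
Ev 8: PC=0 idx=0 pred=T actual=T -> ctr[0]=3
Ev 9: PC=0 idx=0 pred=T actual=N -> ctr[0]=2
Ev 10: PC=0 idx=0 pred=T actual=T -> ctr[0]=3
Ev 11: PC=7 idx=1 pred=T actual=T -> ctr[1]=3
Ev 12: PC=7 idx=1 pred=T actual=N -> ctr[1]=2
Ev 13: PC=7 idx=1 pred=T actual=N -> ctr[1]=1
Ev 14: PC=0 idx=0 pred=T actual=N -> ctr[0]=2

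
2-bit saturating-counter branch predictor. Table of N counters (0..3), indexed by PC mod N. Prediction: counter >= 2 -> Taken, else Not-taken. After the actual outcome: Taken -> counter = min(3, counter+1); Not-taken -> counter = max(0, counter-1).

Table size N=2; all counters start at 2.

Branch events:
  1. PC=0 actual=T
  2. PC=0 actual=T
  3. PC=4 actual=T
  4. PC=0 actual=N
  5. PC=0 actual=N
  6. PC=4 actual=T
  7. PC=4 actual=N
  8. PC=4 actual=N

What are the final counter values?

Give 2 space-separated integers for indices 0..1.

Ev 1: PC=0 idx=0 pred=T actual=T -> ctr[0]=3
Ev 2: PC=0 idx=0 pred=T actual=T -> ctr[0]=3
Ev 3: PC=4 idx=0 pred=T actual=T -> ctr[0]=3
Ev 4: PC=0 idx=0 pred=T actual=N -> ctr[0]=2
Ev 5: PC=0 idx=0 pred=T actual=N -> ctr[0]=1
Ev 6: PC=4 idx=0 pred=N actual=T -> ctr[0]=2
Ev 7: PC=4 idx=0 pred=T actual=N -> ctr[0]=1
Ev 8: PC=4 idx=0 pred=N actual=N -> ctr[0]=0

Answer: 0 2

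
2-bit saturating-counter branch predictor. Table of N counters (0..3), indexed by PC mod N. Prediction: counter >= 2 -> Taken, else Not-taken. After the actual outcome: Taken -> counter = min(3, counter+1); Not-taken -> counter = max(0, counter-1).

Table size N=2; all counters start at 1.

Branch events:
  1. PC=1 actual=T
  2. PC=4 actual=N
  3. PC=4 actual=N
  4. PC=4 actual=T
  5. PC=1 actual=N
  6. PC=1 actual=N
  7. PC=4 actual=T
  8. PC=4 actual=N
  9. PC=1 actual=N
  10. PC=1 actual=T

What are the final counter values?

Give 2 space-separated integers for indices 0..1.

Answer: 1 1

Derivation:
Ev 1: PC=1 idx=1 pred=N actual=T -> ctr[1]=2
Ev 2: PC=4 idx=0 pred=N actual=N -> ctr[0]=0
Ev 3: PC=4 idx=0 pred=N actual=N -> ctr[0]=0
Ev 4: PC=4 idx=0 pred=N actual=T -> ctr[0]=1
Ev 5: PC=1 idx=1 pred=T actual=N -> ctr[1]=1
Ev 6: PC=1 idx=1 pred=N actual=N -> ctr[1]=0
Ev 7: PC=4 idx=0 pred=N actual=T -> ctr[0]=2
Ev 8: PC=4 idx=0 pred=T actual=N -> ctr[0]=1
Ev 9: PC=1 idx=1 pred=N actual=N -> ctr[1]=0
Ev 10: PC=1 idx=1 pred=N actual=T -> ctr[1]=1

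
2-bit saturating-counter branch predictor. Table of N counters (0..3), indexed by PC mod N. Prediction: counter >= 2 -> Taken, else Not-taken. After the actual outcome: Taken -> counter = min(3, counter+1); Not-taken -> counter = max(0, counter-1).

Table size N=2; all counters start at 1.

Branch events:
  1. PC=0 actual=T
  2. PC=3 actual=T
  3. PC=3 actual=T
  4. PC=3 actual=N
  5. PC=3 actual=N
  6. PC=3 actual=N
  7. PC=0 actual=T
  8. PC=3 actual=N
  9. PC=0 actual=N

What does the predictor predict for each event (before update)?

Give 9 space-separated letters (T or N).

Ev 1: PC=0 idx=0 pred=N actual=T -> ctr[0]=2
Ev 2: PC=3 idx=1 pred=N actual=T -> ctr[1]=2
Ev 3: PC=3 idx=1 pred=T actual=T -> ctr[1]=3
Ev 4: PC=3 idx=1 pred=T actual=N -> ctr[1]=2
Ev 5: PC=3 idx=1 pred=T actual=N -> ctr[1]=1
Ev 6: PC=3 idx=1 pred=N actual=N -> ctr[1]=0
Ev 7: PC=0 idx=0 pred=T actual=T -> ctr[0]=3
Ev 8: PC=3 idx=1 pred=N actual=N -> ctr[1]=0
Ev 9: PC=0 idx=0 pred=T actual=N -> ctr[0]=2

Answer: N N T T T N T N T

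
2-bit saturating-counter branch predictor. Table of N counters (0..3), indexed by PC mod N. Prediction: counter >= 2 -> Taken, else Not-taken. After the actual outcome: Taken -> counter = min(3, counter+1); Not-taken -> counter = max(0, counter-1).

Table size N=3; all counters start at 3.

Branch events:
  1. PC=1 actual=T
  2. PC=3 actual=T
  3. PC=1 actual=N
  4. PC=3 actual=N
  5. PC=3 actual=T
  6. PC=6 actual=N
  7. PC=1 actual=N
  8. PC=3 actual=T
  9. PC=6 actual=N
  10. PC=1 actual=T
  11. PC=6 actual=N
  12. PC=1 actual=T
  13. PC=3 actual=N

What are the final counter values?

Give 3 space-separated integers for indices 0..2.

Ev 1: PC=1 idx=1 pred=T actual=T -> ctr[1]=3
Ev 2: PC=3 idx=0 pred=T actual=T -> ctr[0]=3
Ev 3: PC=1 idx=1 pred=T actual=N -> ctr[1]=2
Ev 4: PC=3 idx=0 pred=T actual=N -> ctr[0]=2
Ev 5: PC=3 idx=0 pred=T actual=T -> ctr[0]=3
Ev 6: PC=6 idx=0 pred=T actual=N -> ctr[0]=2
Ev 7: PC=1 idx=1 pred=T actual=N -> ctr[1]=1
Ev 8: PC=3 idx=0 pred=T actual=T -> ctr[0]=3
Ev 9: PC=6 idx=0 pred=T actual=N -> ctr[0]=2
Ev 10: PC=1 idx=1 pred=N actual=T -> ctr[1]=2
Ev 11: PC=6 idx=0 pred=T actual=N -> ctr[0]=1
Ev 12: PC=1 idx=1 pred=T actual=T -> ctr[1]=3
Ev 13: PC=3 idx=0 pred=N actual=N -> ctr[0]=0

Answer: 0 3 3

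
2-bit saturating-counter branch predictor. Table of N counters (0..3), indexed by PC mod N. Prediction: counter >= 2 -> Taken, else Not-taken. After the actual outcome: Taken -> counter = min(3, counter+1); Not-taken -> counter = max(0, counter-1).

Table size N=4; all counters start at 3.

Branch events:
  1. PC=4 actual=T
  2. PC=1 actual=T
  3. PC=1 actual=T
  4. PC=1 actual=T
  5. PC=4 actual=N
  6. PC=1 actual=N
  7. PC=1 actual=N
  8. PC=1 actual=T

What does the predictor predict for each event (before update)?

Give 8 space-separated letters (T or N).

Ev 1: PC=4 idx=0 pred=T actual=T -> ctr[0]=3
Ev 2: PC=1 idx=1 pred=T actual=T -> ctr[1]=3
Ev 3: PC=1 idx=1 pred=T actual=T -> ctr[1]=3
Ev 4: PC=1 idx=1 pred=T actual=T -> ctr[1]=3
Ev 5: PC=4 idx=0 pred=T actual=N -> ctr[0]=2
Ev 6: PC=1 idx=1 pred=T actual=N -> ctr[1]=2
Ev 7: PC=1 idx=1 pred=T actual=N -> ctr[1]=1
Ev 8: PC=1 idx=1 pred=N actual=T -> ctr[1]=2

Answer: T T T T T T T N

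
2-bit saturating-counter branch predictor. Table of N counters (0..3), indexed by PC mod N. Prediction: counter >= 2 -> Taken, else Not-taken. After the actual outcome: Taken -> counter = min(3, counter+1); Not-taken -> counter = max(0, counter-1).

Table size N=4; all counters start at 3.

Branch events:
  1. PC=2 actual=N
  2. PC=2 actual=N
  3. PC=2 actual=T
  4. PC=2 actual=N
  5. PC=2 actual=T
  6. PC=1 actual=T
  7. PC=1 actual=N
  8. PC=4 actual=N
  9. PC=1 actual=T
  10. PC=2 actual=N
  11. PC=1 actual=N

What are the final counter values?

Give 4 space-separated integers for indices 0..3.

Answer: 2 2 1 3

Derivation:
Ev 1: PC=2 idx=2 pred=T actual=N -> ctr[2]=2
Ev 2: PC=2 idx=2 pred=T actual=N -> ctr[2]=1
Ev 3: PC=2 idx=2 pred=N actual=T -> ctr[2]=2
Ev 4: PC=2 idx=2 pred=T actual=N -> ctr[2]=1
Ev 5: PC=2 idx=2 pred=N actual=T -> ctr[2]=2
Ev 6: PC=1 idx=1 pred=T actual=T -> ctr[1]=3
Ev 7: PC=1 idx=1 pred=T actual=N -> ctr[1]=2
Ev 8: PC=4 idx=0 pred=T actual=N -> ctr[0]=2
Ev 9: PC=1 idx=1 pred=T actual=T -> ctr[1]=3
Ev 10: PC=2 idx=2 pred=T actual=N -> ctr[2]=1
Ev 11: PC=1 idx=1 pred=T actual=N -> ctr[1]=2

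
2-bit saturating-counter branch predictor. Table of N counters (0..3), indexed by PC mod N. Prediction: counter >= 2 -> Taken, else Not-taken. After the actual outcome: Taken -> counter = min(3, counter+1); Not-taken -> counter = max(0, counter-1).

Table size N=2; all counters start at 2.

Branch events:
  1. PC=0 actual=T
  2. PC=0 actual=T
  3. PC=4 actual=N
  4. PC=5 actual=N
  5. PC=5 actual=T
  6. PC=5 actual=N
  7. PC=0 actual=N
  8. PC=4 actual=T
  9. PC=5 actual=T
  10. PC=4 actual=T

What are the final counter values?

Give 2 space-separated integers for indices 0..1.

Answer: 3 2

Derivation:
Ev 1: PC=0 idx=0 pred=T actual=T -> ctr[0]=3
Ev 2: PC=0 idx=0 pred=T actual=T -> ctr[0]=3
Ev 3: PC=4 idx=0 pred=T actual=N -> ctr[0]=2
Ev 4: PC=5 idx=1 pred=T actual=N -> ctr[1]=1
Ev 5: PC=5 idx=1 pred=N actual=T -> ctr[1]=2
Ev 6: PC=5 idx=1 pred=T actual=N -> ctr[1]=1
Ev 7: PC=0 idx=0 pred=T actual=N -> ctr[0]=1
Ev 8: PC=4 idx=0 pred=N actual=T -> ctr[0]=2
Ev 9: PC=5 idx=1 pred=N actual=T -> ctr[1]=2
Ev 10: PC=4 idx=0 pred=T actual=T -> ctr[0]=3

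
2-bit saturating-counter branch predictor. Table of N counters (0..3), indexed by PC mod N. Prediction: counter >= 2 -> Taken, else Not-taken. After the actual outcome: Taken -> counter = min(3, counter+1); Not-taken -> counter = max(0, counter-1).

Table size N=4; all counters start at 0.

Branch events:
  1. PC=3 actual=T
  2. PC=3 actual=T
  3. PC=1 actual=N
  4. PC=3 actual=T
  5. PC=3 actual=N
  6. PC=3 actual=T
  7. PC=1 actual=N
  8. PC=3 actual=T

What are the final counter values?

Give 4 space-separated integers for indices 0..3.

Ev 1: PC=3 idx=3 pred=N actual=T -> ctr[3]=1
Ev 2: PC=3 idx=3 pred=N actual=T -> ctr[3]=2
Ev 3: PC=1 idx=1 pred=N actual=N -> ctr[1]=0
Ev 4: PC=3 idx=3 pred=T actual=T -> ctr[3]=3
Ev 5: PC=3 idx=3 pred=T actual=N -> ctr[3]=2
Ev 6: PC=3 idx=3 pred=T actual=T -> ctr[3]=3
Ev 7: PC=1 idx=1 pred=N actual=N -> ctr[1]=0
Ev 8: PC=3 idx=3 pred=T actual=T -> ctr[3]=3

Answer: 0 0 0 3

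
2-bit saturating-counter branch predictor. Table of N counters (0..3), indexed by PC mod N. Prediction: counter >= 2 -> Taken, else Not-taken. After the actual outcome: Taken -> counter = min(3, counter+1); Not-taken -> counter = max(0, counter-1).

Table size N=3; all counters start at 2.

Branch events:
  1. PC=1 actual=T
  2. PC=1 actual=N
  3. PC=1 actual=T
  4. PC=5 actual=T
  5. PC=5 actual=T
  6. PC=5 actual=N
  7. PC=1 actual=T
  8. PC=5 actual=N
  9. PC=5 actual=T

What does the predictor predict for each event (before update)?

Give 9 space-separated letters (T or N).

Answer: T T T T T T T T N

Derivation:
Ev 1: PC=1 idx=1 pred=T actual=T -> ctr[1]=3
Ev 2: PC=1 idx=1 pred=T actual=N -> ctr[1]=2
Ev 3: PC=1 idx=1 pred=T actual=T -> ctr[1]=3
Ev 4: PC=5 idx=2 pred=T actual=T -> ctr[2]=3
Ev 5: PC=5 idx=2 pred=T actual=T -> ctr[2]=3
Ev 6: PC=5 idx=2 pred=T actual=N -> ctr[2]=2
Ev 7: PC=1 idx=1 pred=T actual=T -> ctr[1]=3
Ev 8: PC=5 idx=2 pred=T actual=N -> ctr[2]=1
Ev 9: PC=5 idx=2 pred=N actual=T -> ctr[2]=2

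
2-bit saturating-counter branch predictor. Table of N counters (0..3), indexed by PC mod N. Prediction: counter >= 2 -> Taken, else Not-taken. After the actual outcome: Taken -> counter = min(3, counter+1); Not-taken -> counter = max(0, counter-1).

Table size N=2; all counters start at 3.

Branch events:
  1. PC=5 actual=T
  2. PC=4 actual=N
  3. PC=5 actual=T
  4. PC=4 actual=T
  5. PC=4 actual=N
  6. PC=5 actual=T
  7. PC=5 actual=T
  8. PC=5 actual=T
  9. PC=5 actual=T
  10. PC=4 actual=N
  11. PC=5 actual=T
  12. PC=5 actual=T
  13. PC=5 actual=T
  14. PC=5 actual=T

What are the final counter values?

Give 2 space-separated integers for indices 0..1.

Answer: 1 3

Derivation:
Ev 1: PC=5 idx=1 pred=T actual=T -> ctr[1]=3
Ev 2: PC=4 idx=0 pred=T actual=N -> ctr[0]=2
Ev 3: PC=5 idx=1 pred=T actual=T -> ctr[1]=3
Ev 4: PC=4 idx=0 pred=T actual=T -> ctr[0]=3
Ev 5: PC=4 idx=0 pred=T actual=N -> ctr[0]=2
Ev 6: PC=5 idx=1 pred=T actual=T -> ctr[1]=3
Ev 7: PC=5 idx=1 pred=T actual=T -> ctr[1]=3
Ev 8: PC=5 idx=1 pred=T actual=T -> ctr[1]=3
Ev 9: PC=5 idx=1 pred=T actual=T -> ctr[1]=3
Ev 10: PC=4 idx=0 pred=T actual=N -> ctr[0]=1
Ev 11: PC=5 idx=1 pred=T actual=T -> ctr[1]=3
Ev 12: PC=5 idx=1 pred=T actual=T -> ctr[1]=3
Ev 13: PC=5 idx=1 pred=T actual=T -> ctr[1]=3
Ev 14: PC=5 idx=1 pred=T actual=T -> ctr[1]=3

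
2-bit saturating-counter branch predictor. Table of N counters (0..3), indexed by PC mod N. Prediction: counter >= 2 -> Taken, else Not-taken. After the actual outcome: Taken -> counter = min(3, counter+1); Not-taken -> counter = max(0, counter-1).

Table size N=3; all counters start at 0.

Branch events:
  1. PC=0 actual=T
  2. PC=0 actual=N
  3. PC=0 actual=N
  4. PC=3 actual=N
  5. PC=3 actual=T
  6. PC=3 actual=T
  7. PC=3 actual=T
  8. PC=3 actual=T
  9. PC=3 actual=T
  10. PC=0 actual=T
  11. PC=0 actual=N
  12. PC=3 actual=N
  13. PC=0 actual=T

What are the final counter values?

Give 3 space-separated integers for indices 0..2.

Answer: 2 0 0

Derivation:
Ev 1: PC=0 idx=0 pred=N actual=T -> ctr[0]=1
Ev 2: PC=0 idx=0 pred=N actual=N -> ctr[0]=0
Ev 3: PC=0 idx=0 pred=N actual=N -> ctr[0]=0
Ev 4: PC=3 idx=0 pred=N actual=N -> ctr[0]=0
Ev 5: PC=3 idx=0 pred=N actual=T -> ctr[0]=1
Ev 6: PC=3 idx=0 pred=N actual=T -> ctr[0]=2
Ev 7: PC=3 idx=0 pred=T actual=T -> ctr[0]=3
Ev 8: PC=3 idx=0 pred=T actual=T -> ctr[0]=3
Ev 9: PC=3 idx=0 pred=T actual=T -> ctr[0]=3
Ev 10: PC=0 idx=0 pred=T actual=T -> ctr[0]=3
Ev 11: PC=0 idx=0 pred=T actual=N -> ctr[0]=2
Ev 12: PC=3 idx=0 pred=T actual=N -> ctr[0]=1
Ev 13: PC=0 idx=0 pred=N actual=T -> ctr[0]=2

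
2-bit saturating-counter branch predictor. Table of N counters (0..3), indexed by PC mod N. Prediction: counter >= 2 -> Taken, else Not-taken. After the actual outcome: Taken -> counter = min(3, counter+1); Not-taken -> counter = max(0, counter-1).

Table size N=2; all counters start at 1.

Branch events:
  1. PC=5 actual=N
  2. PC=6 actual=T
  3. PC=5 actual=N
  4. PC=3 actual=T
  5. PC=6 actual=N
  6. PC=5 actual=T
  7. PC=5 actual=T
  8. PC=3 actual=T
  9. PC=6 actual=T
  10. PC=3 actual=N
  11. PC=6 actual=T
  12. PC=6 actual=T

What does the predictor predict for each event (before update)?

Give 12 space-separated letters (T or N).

Answer: N N N N T N T T N T T T

Derivation:
Ev 1: PC=5 idx=1 pred=N actual=N -> ctr[1]=0
Ev 2: PC=6 idx=0 pred=N actual=T -> ctr[0]=2
Ev 3: PC=5 idx=1 pred=N actual=N -> ctr[1]=0
Ev 4: PC=3 idx=1 pred=N actual=T -> ctr[1]=1
Ev 5: PC=6 idx=0 pred=T actual=N -> ctr[0]=1
Ev 6: PC=5 idx=1 pred=N actual=T -> ctr[1]=2
Ev 7: PC=5 idx=1 pred=T actual=T -> ctr[1]=3
Ev 8: PC=3 idx=1 pred=T actual=T -> ctr[1]=3
Ev 9: PC=6 idx=0 pred=N actual=T -> ctr[0]=2
Ev 10: PC=3 idx=1 pred=T actual=N -> ctr[1]=2
Ev 11: PC=6 idx=0 pred=T actual=T -> ctr[0]=3
Ev 12: PC=6 idx=0 pred=T actual=T -> ctr[0]=3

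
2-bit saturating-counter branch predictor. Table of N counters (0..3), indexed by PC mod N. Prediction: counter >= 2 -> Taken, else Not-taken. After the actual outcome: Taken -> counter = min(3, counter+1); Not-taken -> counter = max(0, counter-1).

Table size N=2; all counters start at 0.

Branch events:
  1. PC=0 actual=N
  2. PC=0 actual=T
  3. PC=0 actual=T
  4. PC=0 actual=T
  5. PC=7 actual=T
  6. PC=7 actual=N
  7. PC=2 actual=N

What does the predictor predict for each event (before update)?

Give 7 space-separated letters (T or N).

Answer: N N N T N N T

Derivation:
Ev 1: PC=0 idx=0 pred=N actual=N -> ctr[0]=0
Ev 2: PC=0 idx=0 pred=N actual=T -> ctr[0]=1
Ev 3: PC=0 idx=0 pred=N actual=T -> ctr[0]=2
Ev 4: PC=0 idx=0 pred=T actual=T -> ctr[0]=3
Ev 5: PC=7 idx=1 pred=N actual=T -> ctr[1]=1
Ev 6: PC=7 idx=1 pred=N actual=N -> ctr[1]=0
Ev 7: PC=2 idx=0 pred=T actual=N -> ctr[0]=2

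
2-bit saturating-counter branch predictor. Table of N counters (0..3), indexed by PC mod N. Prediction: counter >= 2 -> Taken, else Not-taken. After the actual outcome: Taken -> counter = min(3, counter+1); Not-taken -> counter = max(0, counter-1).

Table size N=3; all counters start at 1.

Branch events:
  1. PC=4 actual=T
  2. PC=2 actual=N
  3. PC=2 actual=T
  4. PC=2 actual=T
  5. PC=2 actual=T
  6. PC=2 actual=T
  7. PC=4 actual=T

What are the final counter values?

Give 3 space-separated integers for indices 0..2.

Answer: 1 3 3

Derivation:
Ev 1: PC=4 idx=1 pred=N actual=T -> ctr[1]=2
Ev 2: PC=2 idx=2 pred=N actual=N -> ctr[2]=0
Ev 3: PC=2 idx=2 pred=N actual=T -> ctr[2]=1
Ev 4: PC=2 idx=2 pred=N actual=T -> ctr[2]=2
Ev 5: PC=2 idx=2 pred=T actual=T -> ctr[2]=3
Ev 6: PC=2 idx=2 pred=T actual=T -> ctr[2]=3
Ev 7: PC=4 idx=1 pred=T actual=T -> ctr[1]=3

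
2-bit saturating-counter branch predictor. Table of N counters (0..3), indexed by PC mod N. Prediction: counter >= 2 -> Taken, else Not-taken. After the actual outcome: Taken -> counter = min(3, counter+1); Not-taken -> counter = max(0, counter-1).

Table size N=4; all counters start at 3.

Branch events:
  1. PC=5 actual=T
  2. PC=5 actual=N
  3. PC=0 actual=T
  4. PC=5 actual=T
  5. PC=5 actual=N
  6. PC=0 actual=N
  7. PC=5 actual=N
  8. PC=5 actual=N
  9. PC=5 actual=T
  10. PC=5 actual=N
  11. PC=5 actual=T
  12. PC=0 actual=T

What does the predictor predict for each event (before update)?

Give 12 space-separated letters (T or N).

Answer: T T T T T T T N N N N T

Derivation:
Ev 1: PC=5 idx=1 pred=T actual=T -> ctr[1]=3
Ev 2: PC=5 idx=1 pred=T actual=N -> ctr[1]=2
Ev 3: PC=0 idx=0 pred=T actual=T -> ctr[0]=3
Ev 4: PC=5 idx=1 pred=T actual=T -> ctr[1]=3
Ev 5: PC=5 idx=1 pred=T actual=N -> ctr[1]=2
Ev 6: PC=0 idx=0 pred=T actual=N -> ctr[0]=2
Ev 7: PC=5 idx=1 pred=T actual=N -> ctr[1]=1
Ev 8: PC=5 idx=1 pred=N actual=N -> ctr[1]=0
Ev 9: PC=5 idx=1 pred=N actual=T -> ctr[1]=1
Ev 10: PC=5 idx=1 pred=N actual=N -> ctr[1]=0
Ev 11: PC=5 idx=1 pred=N actual=T -> ctr[1]=1
Ev 12: PC=0 idx=0 pred=T actual=T -> ctr[0]=3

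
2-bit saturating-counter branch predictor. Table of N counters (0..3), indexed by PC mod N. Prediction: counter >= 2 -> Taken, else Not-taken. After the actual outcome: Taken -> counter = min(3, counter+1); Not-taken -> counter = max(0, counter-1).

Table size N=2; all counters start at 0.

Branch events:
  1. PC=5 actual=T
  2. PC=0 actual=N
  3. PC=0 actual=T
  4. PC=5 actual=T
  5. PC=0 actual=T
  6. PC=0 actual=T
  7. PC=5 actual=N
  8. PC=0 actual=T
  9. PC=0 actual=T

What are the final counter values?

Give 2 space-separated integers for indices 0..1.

Answer: 3 1

Derivation:
Ev 1: PC=5 idx=1 pred=N actual=T -> ctr[1]=1
Ev 2: PC=0 idx=0 pred=N actual=N -> ctr[0]=0
Ev 3: PC=0 idx=0 pred=N actual=T -> ctr[0]=1
Ev 4: PC=5 idx=1 pred=N actual=T -> ctr[1]=2
Ev 5: PC=0 idx=0 pred=N actual=T -> ctr[0]=2
Ev 6: PC=0 idx=0 pred=T actual=T -> ctr[0]=3
Ev 7: PC=5 idx=1 pred=T actual=N -> ctr[1]=1
Ev 8: PC=0 idx=0 pred=T actual=T -> ctr[0]=3
Ev 9: PC=0 idx=0 pred=T actual=T -> ctr[0]=3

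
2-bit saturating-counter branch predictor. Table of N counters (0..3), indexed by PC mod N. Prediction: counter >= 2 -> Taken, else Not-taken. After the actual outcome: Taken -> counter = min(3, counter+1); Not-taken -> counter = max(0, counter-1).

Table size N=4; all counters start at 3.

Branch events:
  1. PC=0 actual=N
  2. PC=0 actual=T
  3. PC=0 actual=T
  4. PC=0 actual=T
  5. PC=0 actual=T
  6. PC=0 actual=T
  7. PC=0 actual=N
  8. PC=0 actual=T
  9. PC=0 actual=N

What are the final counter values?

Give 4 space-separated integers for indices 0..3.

Ev 1: PC=0 idx=0 pred=T actual=N -> ctr[0]=2
Ev 2: PC=0 idx=0 pred=T actual=T -> ctr[0]=3
Ev 3: PC=0 idx=0 pred=T actual=T -> ctr[0]=3
Ev 4: PC=0 idx=0 pred=T actual=T -> ctr[0]=3
Ev 5: PC=0 idx=0 pred=T actual=T -> ctr[0]=3
Ev 6: PC=0 idx=0 pred=T actual=T -> ctr[0]=3
Ev 7: PC=0 idx=0 pred=T actual=N -> ctr[0]=2
Ev 8: PC=0 idx=0 pred=T actual=T -> ctr[0]=3
Ev 9: PC=0 idx=0 pred=T actual=N -> ctr[0]=2

Answer: 2 3 3 3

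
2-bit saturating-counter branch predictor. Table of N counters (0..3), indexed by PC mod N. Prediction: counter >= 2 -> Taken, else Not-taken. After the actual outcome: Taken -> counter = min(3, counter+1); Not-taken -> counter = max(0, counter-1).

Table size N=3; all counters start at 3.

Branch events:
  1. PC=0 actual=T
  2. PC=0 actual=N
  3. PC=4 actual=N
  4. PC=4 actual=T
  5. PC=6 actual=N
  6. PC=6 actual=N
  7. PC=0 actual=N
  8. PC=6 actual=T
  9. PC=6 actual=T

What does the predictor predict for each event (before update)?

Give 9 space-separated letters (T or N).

Answer: T T T T T N N N N

Derivation:
Ev 1: PC=0 idx=0 pred=T actual=T -> ctr[0]=3
Ev 2: PC=0 idx=0 pred=T actual=N -> ctr[0]=2
Ev 3: PC=4 idx=1 pred=T actual=N -> ctr[1]=2
Ev 4: PC=4 idx=1 pred=T actual=T -> ctr[1]=3
Ev 5: PC=6 idx=0 pred=T actual=N -> ctr[0]=1
Ev 6: PC=6 idx=0 pred=N actual=N -> ctr[0]=0
Ev 7: PC=0 idx=0 pred=N actual=N -> ctr[0]=0
Ev 8: PC=6 idx=0 pred=N actual=T -> ctr[0]=1
Ev 9: PC=6 idx=0 pred=N actual=T -> ctr[0]=2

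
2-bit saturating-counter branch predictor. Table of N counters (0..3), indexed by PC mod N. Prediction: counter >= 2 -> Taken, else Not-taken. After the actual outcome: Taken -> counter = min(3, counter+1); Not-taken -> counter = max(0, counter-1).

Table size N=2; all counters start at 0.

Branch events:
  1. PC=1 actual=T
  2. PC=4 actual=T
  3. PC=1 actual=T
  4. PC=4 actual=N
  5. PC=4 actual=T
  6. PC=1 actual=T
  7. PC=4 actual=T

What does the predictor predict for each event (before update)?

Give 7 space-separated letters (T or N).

Ev 1: PC=1 idx=1 pred=N actual=T -> ctr[1]=1
Ev 2: PC=4 idx=0 pred=N actual=T -> ctr[0]=1
Ev 3: PC=1 idx=1 pred=N actual=T -> ctr[1]=2
Ev 4: PC=4 idx=0 pred=N actual=N -> ctr[0]=0
Ev 5: PC=4 idx=0 pred=N actual=T -> ctr[0]=1
Ev 6: PC=1 idx=1 pred=T actual=T -> ctr[1]=3
Ev 7: PC=4 idx=0 pred=N actual=T -> ctr[0]=2

Answer: N N N N N T N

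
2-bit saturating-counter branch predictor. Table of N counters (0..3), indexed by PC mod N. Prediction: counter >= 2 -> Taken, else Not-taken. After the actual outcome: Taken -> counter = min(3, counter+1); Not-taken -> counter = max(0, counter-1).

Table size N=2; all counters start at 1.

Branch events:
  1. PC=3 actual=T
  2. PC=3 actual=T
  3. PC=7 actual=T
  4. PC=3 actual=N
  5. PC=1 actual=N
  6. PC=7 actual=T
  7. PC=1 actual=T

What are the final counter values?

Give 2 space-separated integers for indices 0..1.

Ev 1: PC=3 idx=1 pred=N actual=T -> ctr[1]=2
Ev 2: PC=3 idx=1 pred=T actual=T -> ctr[1]=3
Ev 3: PC=7 idx=1 pred=T actual=T -> ctr[1]=3
Ev 4: PC=3 idx=1 pred=T actual=N -> ctr[1]=2
Ev 5: PC=1 idx=1 pred=T actual=N -> ctr[1]=1
Ev 6: PC=7 idx=1 pred=N actual=T -> ctr[1]=2
Ev 7: PC=1 idx=1 pred=T actual=T -> ctr[1]=3

Answer: 1 3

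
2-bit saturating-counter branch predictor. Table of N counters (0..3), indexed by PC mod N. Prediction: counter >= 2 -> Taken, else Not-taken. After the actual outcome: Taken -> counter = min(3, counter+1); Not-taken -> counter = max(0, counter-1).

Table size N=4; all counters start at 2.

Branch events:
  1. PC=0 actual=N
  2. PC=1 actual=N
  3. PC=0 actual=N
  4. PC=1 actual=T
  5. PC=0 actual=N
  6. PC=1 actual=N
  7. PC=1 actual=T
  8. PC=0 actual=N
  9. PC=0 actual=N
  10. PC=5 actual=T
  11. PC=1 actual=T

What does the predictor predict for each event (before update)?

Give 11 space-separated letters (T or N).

Answer: T T N N N T N N N T T

Derivation:
Ev 1: PC=0 idx=0 pred=T actual=N -> ctr[0]=1
Ev 2: PC=1 idx=1 pred=T actual=N -> ctr[1]=1
Ev 3: PC=0 idx=0 pred=N actual=N -> ctr[0]=0
Ev 4: PC=1 idx=1 pred=N actual=T -> ctr[1]=2
Ev 5: PC=0 idx=0 pred=N actual=N -> ctr[0]=0
Ev 6: PC=1 idx=1 pred=T actual=N -> ctr[1]=1
Ev 7: PC=1 idx=1 pred=N actual=T -> ctr[1]=2
Ev 8: PC=0 idx=0 pred=N actual=N -> ctr[0]=0
Ev 9: PC=0 idx=0 pred=N actual=N -> ctr[0]=0
Ev 10: PC=5 idx=1 pred=T actual=T -> ctr[1]=3
Ev 11: PC=1 idx=1 pred=T actual=T -> ctr[1]=3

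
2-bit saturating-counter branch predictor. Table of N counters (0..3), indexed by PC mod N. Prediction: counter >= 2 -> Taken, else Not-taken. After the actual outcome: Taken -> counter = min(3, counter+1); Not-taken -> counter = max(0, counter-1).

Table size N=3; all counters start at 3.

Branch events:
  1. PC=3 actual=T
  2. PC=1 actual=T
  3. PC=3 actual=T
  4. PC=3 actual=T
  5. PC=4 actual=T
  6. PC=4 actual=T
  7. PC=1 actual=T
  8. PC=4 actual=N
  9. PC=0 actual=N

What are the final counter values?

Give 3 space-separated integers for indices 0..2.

Ev 1: PC=3 idx=0 pred=T actual=T -> ctr[0]=3
Ev 2: PC=1 idx=1 pred=T actual=T -> ctr[1]=3
Ev 3: PC=3 idx=0 pred=T actual=T -> ctr[0]=3
Ev 4: PC=3 idx=0 pred=T actual=T -> ctr[0]=3
Ev 5: PC=4 idx=1 pred=T actual=T -> ctr[1]=3
Ev 6: PC=4 idx=1 pred=T actual=T -> ctr[1]=3
Ev 7: PC=1 idx=1 pred=T actual=T -> ctr[1]=3
Ev 8: PC=4 idx=1 pred=T actual=N -> ctr[1]=2
Ev 9: PC=0 idx=0 pred=T actual=N -> ctr[0]=2

Answer: 2 2 3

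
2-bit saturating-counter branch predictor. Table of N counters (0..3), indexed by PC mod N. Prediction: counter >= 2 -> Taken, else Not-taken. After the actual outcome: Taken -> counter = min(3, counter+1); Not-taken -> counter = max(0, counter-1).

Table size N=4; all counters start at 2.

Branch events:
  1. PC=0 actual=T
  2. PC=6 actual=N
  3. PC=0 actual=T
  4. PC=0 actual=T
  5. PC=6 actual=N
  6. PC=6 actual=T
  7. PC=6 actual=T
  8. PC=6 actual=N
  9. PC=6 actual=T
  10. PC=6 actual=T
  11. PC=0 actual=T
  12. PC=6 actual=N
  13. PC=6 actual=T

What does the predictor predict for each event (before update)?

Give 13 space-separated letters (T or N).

Answer: T T T T N N N T N T T T T

Derivation:
Ev 1: PC=0 idx=0 pred=T actual=T -> ctr[0]=3
Ev 2: PC=6 idx=2 pred=T actual=N -> ctr[2]=1
Ev 3: PC=0 idx=0 pred=T actual=T -> ctr[0]=3
Ev 4: PC=0 idx=0 pred=T actual=T -> ctr[0]=3
Ev 5: PC=6 idx=2 pred=N actual=N -> ctr[2]=0
Ev 6: PC=6 idx=2 pred=N actual=T -> ctr[2]=1
Ev 7: PC=6 idx=2 pred=N actual=T -> ctr[2]=2
Ev 8: PC=6 idx=2 pred=T actual=N -> ctr[2]=1
Ev 9: PC=6 idx=2 pred=N actual=T -> ctr[2]=2
Ev 10: PC=6 idx=2 pred=T actual=T -> ctr[2]=3
Ev 11: PC=0 idx=0 pred=T actual=T -> ctr[0]=3
Ev 12: PC=6 idx=2 pred=T actual=N -> ctr[2]=2
Ev 13: PC=6 idx=2 pred=T actual=T -> ctr[2]=3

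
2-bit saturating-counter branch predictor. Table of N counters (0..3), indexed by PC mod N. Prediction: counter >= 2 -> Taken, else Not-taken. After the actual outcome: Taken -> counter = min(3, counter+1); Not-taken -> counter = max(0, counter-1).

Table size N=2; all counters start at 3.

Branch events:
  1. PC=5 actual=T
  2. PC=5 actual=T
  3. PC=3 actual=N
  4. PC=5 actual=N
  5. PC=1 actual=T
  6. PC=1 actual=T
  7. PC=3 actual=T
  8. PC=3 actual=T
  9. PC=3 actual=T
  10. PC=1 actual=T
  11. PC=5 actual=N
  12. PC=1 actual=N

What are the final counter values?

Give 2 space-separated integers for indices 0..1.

Ev 1: PC=5 idx=1 pred=T actual=T -> ctr[1]=3
Ev 2: PC=5 idx=1 pred=T actual=T -> ctr[1]=3
Ev 3: PC=3 idx=1 pred=T actual=N -> ctr[1]=2
Ev 4: PC=5 idx=1 pred=T actual=N -> ctr[1]=1
Ev 5: PC=1 idx=1 pred=N actual=T -> ctr[1]=2
Ev 6: PC=1 idx=1 pred=T actual=T -> ctr[1]=3
Ev 7: PC=3 idx=1 pred=T actual=T -> ctr[1]=3
Ev 8: PC=3 idx=1 pred=T actual=T -> ctr[1]=3
Ev 9: PC=3 idx=1 pred=T actual=T -> ctr[1]=3
Ev 10: PC=1 idx=1 pred=T actual=T -> ctr[1]=3
Ev 11: PC=5 idx=1 pred=T actual=N -> ctr[1]=2
Ev 12: PC=1 idx=1 pred=T actual=N -> ctr[1]=1

Answer: 3 1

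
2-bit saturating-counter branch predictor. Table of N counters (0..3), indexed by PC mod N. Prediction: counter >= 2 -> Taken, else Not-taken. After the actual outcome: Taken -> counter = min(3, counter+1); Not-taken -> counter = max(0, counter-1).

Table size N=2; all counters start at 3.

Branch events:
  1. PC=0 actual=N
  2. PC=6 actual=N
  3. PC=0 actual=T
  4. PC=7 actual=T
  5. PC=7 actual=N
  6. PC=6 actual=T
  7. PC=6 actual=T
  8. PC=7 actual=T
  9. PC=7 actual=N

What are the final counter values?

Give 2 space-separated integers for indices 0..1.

Ev 1: PC=0 idx=0 pred=T actual=N -> ctr[0]=2
Ev 2: PC=6 idx=0 pred=T actual=N -> ctr[0]=1
Ev 3: PC=0 idx=0 pred=N actual=T -> ctr[0]=2
Ev 4: PC=7 idx=1 pred=T actual=T -> ctr[1]=3
Ev 5: PC=7 idx=1 pred=T actual=N -> ctr[1]=2
Ev 6: PC=6 idx=0 pred=T actual=T -> ctr[0]=3
Ev 7: PC=6 idx=0 pred=T actual=T -> ctr[0]=3
Ev 8: PC=7 idx=1 pred=T actual=T -> ctr[1]=3
Ev 9: PC=7 idx=1 pred=T actual=N -> ctr[1]=2

Answer: 3 2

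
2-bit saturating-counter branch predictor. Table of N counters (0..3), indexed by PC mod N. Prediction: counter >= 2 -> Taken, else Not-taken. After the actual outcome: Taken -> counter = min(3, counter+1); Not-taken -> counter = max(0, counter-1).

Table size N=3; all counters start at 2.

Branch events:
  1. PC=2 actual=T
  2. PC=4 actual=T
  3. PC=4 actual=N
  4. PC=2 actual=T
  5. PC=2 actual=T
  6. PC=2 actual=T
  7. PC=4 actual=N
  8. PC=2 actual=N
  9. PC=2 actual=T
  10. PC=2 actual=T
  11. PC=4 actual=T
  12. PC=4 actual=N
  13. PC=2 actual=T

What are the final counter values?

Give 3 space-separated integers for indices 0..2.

Answer: 2 1 3

Derivation:
Ev 1: PC=2 idx=2 pred=T actual=T -> ctr[2]=3
Ev 2: PC=4 idx=1 pred=T actual=T -> ctr[1]=3
Ev 3: PC=4 idx=1 pred=T actual=N -> ctr[1]=2
Ev 4: PC=2 idx=2 pred=T actual=T -> ctr[2]=3
Ev 5: PC=2 idx=2 pred=T actual=T -> ctr[2]=3
Ev 6: PC=2 idx=2 pred=T actual=T -> ctr[2]=3
Ev 7: PC=4 idx=1 pred=T actual=N -> ctr[1]=1
Ev 8: PC=2 idx=2 pred=T actual=N -> ctr[2]=2
Ev 9: PC=2 idx=2 pred=T actual=T -> ctr[2]=3
Ev 10: PC=2 idx=2 pred=T actual=T -> ctr[2]=3
Ev 11: PC=4 idx=1 pred=N actual=T -> ctr[1]=2
Ev 12: PC=4 idx=1 pred=T actual=N -> ctr[1]=1
Ev 13: PC=2 idx=2 pred=T actual=T -> ctr[2]=3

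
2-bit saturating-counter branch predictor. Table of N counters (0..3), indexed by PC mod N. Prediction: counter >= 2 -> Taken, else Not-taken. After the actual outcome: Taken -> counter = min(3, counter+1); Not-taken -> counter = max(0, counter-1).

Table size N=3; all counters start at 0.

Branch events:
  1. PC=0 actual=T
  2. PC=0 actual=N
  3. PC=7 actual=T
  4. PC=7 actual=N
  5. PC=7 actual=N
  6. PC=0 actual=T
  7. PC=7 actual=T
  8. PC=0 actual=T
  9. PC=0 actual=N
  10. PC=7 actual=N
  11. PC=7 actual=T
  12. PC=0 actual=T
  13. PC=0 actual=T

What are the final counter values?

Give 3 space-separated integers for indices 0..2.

Ev 1: PC=0 idx=0 pred=N actual=T -> ctr[0]=1
Ev 2: PC=0 idx=0 pred=N actual=N -> ctr[0]=0
Ev 3: PC=7 idx=1 pred=N actual=T -> ctr[1]=1
Ev 4: PC=7 idx=1 pred=N actual=N -> ctr[1]=0
Ev 5: PC=7 idx=1 pred=N actual=N -> ctr[1]=0
Ev 6: PC=0 idx=0 pred=N actual=T -> ctr[0]=1
Ev 7: PC=7 idx=1 pred=N actual=T -> ctr[1]=1
Ev 8: PC=0 idx=0 pred=N actual=T -> ctr[0]=2
Ev 9: PC=0 idx=0 pred=T actual=N -> ctr[0]=1
Ev 10: PC=7 idx=1 pred=N actual=N -> ctr[1]=0
Ev 11: PC=7 idx=1 pred=N actual=T -> ctr[1]=1
Ev 12: PC=0 idx=0 pred=N actual=T -> ctr[0]=2
Ev 13: PC=0 idx=0 pred=T actual=T -> ctr[0]=3

Answer: 3 1 0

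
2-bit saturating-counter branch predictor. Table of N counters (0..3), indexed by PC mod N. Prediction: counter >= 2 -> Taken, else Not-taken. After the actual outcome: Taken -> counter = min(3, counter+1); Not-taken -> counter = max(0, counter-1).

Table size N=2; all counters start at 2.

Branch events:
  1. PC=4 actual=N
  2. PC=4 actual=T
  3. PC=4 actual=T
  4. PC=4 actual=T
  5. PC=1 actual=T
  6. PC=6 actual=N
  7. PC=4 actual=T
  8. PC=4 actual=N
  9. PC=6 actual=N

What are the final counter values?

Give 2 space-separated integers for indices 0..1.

Ev 1: PC=4 idx=0 pred=T actual=N -> ctr[0]=1
Ev 2: PC=4 idx=0 pred=N actual=T -> ctr[0]=2
Ev 3: PC=4 idx=0 pred=T actual=T -> ctr[0]=3
Ev 4: PC=4 idx=0 pred=T actual=T -> ctr[0]=3
Ev 5: PC=1 idx=1 pred=T actual=T -> ctr[1]=3
Ev 6: PC=6 idx=0 pred=T actual=N -> ctr[0]=2
Ev 7: PC=4 idx=0 pred=T actual=T -> ctr[0]=3
Ev 8: PC=4 idx=0 pred=T actual=N -> ctr[0]=2
Ev 9: PC=6 idx=0 pred=T actual=N -> ctr[0]=1

Answer: 1 3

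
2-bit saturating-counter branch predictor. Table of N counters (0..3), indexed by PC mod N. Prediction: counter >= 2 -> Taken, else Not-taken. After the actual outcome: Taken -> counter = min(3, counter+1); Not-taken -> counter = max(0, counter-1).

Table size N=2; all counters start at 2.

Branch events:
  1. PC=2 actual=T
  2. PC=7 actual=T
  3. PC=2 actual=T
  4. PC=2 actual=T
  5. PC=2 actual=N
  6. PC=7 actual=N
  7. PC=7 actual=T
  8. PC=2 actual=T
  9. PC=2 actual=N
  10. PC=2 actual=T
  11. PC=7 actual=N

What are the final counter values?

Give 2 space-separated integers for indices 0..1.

Ev 1: PC=2 idx=0 pred=T actual=T -> ctr[0]=3
Ev 2: PC=7 idx=1 pred=T actual=T -> ctr[1]=3
Ev 3: PC=2 idx=0 pred=T actual=T -> ctr[0]=3
Ev 4: PC=2 idx=0 pred=T actual=T -> ctr[0]=3
Ev 5: PC=2 idx=0 pred=T actual=N -> ctr[0]=2
Ev 6: PC=7 idx=1 pred=T actual=N -> ctr[1]=2
Ev 7: PC=7 idx=1 pred=T actual=T -> ctr[1]=3
Ev 8: PC=2 idx=0 pred=T actual=T -> ctr[0]=3
Ev 9: PC=2 idx=0 pred=T actual=N -> ctr[0]=2
Ev 10: PC=2 idx=0 pred=T actual=T -> ctr[0]=3
Ev 11: PC=7 idx=1 pred=T actual=N -> ctr[1]=2

Answer: 3 2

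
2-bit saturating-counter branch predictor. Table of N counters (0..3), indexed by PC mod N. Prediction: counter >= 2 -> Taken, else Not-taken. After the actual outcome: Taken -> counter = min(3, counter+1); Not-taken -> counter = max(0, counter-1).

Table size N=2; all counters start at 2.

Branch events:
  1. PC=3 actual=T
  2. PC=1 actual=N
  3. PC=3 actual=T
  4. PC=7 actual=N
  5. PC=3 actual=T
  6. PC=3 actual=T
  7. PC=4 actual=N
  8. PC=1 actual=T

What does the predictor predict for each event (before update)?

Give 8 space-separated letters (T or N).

Answer: T T T T T T T T

Derivation:
Ev 1: PC=3 idx=1 pred=T actual=T -> ctr[1]=3
Ev 2: PC=1 idx=1 pred=T actual=N -> ctr[1]=2
Ev 3: PC=3 idx=1 pred=T actual=T -> ctr[1]=3
Ev 4: PC=7 idx=1 pred=T actual=N -> ctr[1]=2
Ev 5: PC=3 idx=1 pred=T actual=T -> ctr[1]=3
Ev 6: PC=3 idx=1 pred=T actual=T -> ctr[1]=3
Ev 7: PC=4 idx=0 pred=T actual=N -> ctr[0]=1
Ev 8: PC=1 idx=1 pred=T actual=T -> ctr[1]=3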